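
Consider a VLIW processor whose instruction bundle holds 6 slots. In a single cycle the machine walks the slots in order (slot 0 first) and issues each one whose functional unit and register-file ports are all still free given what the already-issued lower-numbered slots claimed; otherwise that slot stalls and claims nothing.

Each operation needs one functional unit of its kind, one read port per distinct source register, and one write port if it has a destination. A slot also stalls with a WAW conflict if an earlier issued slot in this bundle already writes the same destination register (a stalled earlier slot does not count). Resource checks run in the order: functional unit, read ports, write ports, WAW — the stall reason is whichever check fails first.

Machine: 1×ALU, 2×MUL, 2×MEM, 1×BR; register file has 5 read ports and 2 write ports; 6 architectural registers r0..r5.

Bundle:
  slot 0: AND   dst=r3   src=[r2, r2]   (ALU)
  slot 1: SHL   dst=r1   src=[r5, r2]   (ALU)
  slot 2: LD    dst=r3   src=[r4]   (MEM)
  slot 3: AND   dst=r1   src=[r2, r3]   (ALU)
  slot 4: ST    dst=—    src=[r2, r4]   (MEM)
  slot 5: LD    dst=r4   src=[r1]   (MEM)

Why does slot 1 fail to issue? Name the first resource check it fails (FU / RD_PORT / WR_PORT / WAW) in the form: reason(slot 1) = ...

reason(slot 1) = FU

slot 0 (ALU): ISSUE — free A0,Mu2,Ld2,B1 rp4 wp1
slot 1 (ALU): stall FU — free A0,Mu2,Ld2,B1 rp4 wp1
slot 2 (MEM): stall WAW — free A0,Mu2,Ld2,B1 rp4 wp1
slot 3 (ALU): stall FU — free A0,Mu2,Ld2,B1 rp4 wp1
slot 4 (MEM): ISSUE — free A0,Mu2,Ld1,B1 rp2 wp1
slot 5 (MEM): ISSUE — free A0,Mu2,Ld0,B1 rp1 wp0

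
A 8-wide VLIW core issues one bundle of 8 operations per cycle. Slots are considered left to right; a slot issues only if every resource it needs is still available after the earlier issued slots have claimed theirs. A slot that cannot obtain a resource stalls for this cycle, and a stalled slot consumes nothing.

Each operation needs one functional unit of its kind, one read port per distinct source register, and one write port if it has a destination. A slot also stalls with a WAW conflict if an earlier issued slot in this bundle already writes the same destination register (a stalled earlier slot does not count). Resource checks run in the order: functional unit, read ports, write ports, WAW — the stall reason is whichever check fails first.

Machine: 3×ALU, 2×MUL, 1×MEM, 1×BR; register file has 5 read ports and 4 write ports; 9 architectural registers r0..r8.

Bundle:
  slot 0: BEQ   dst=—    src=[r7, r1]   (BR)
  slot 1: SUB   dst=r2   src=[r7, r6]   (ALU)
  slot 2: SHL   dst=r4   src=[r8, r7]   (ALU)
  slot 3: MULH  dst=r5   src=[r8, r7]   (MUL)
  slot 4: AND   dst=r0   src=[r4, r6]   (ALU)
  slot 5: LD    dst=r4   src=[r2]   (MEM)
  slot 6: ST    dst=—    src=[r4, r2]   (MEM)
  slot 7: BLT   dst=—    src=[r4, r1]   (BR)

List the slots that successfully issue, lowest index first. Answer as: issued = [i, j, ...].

issued = [0, 1, 5]

(0) want 1×BR +2rd +0wr — yes → AL3|MU2|ME1|BR0|rd3|wr4
(1) want 1×ALU +2rd +1wr — yes → AL2|MU2|ME1|BR0|rd1|wr3
(2) want 1×ALU +2rd +1wr — RD_PORT → AL2|MU2|ME1|BR0|rd1|wr3
(3) want 1×MUL +2rd +1wr — RD_PORT → AL2|MU2|ME1|BR0|rd1|wr3
(4) want 1×ALU +2rd +1wr — RD_PORT → AL2|MU2|ME1|BR0|rd1|wr3
(5) want 1×MEM +1rd +1wr — yes → AL2|MU2|ME0|BR0|rd0|wr2
(6) want 1×MEM +2rd +0wr — FU → AL2|MU2|ME0|BR0|rd0|wr2
(7) want 1×BR +2rd +0wr — FU → AL2|MU2|ME0|BR0|rd0|wr2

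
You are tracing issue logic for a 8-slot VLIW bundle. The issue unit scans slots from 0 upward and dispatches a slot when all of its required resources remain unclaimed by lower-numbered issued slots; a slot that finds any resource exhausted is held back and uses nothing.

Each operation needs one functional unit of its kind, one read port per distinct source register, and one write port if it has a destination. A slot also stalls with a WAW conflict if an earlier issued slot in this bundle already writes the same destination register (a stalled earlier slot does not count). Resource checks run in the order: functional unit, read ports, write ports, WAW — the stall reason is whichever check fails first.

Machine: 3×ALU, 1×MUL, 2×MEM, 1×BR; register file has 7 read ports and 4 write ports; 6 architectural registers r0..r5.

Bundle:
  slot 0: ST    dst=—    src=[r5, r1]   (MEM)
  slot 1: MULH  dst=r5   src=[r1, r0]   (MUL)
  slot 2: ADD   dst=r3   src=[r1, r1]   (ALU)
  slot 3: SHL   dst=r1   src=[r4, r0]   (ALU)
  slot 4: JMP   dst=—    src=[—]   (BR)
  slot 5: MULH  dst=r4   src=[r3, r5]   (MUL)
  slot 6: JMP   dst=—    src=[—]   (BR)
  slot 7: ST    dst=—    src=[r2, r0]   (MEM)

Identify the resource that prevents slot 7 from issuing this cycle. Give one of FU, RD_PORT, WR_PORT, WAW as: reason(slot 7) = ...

reason(slot 7) = RD_PORT

#0 MEM src=r5,r1 dispatched  <A:3 Mu:1 Ld:1 B:1 rd:5 wr:4>
#1 MUL src=r1,r0 dispatched  <A:3 Mu:0 Ld:1 B:1 rd:3 wr:3>
#2 ALU src=r1,r1 dispatched  <A:2 Mu:0 Ld:1 B:1 rd:2 wr:2>
#3 ALU src=r4,r0 dispatched  <A:1 Mu:0 Ld:1 B:1 rd:0 wr:1>
#4 BR src=- dispatched  <A:1 Mu:0 Ld:1 B:0 rd:0 wr:1>
#5 MUL src=r3,r5 held:FU  <A:1 Mu:0 Ld:1 B:0 rd:0 wr:1>
#6 BR src=- held:FU  <A:1 Mu:0 Ld:1 B:0 rd:0 wr:1>
#7 MEM src=r2,r0 held:RD_PORT  <A:1 Mu:0 Ld:1 B:0 rd:0 wr:1>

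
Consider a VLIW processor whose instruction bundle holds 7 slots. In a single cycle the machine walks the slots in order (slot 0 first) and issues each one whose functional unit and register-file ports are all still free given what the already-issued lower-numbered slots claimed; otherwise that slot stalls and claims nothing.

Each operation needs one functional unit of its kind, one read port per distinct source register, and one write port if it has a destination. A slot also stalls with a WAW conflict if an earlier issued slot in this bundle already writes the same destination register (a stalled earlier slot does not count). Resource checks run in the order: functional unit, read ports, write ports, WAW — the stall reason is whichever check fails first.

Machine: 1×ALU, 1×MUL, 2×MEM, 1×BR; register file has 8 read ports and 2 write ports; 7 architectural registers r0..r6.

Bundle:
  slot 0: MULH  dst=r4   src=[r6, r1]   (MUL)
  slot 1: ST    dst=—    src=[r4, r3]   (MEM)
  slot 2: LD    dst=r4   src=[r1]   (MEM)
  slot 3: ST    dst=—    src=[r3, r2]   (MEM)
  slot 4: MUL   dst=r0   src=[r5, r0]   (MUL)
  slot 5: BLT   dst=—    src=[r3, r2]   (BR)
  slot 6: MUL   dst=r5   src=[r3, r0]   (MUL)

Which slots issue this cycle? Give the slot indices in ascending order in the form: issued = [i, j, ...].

issued = [0, 1, 3, 5]

  0. MUL→r4 ⇒ go  {1A/0Mu/2Ld/1B | 6r 1w}
  1. MEM ⇒ go  {1A/0Mu/1Ld/1B | 4r 1w}
  2. MEM→r4 ⇒ no(WAW)  {1A/0Mu/1Ld/1B | 4r 1w}
  3. MEM ⇒ go  {1A/0Mu/0Ld/1B | 2r 1w}
  4. MUL→r0 ⇒ no(FU)  {1A/0Mu/0Ld/1B | 2r 1w}
  5. BR ⇒ go  {1A/0Mu/0Ld/0B | 0r 1w}
  6. MUL→r5 ⇒ no(FU)  {1A/0Mu/0Ld/0B | 0r 1w}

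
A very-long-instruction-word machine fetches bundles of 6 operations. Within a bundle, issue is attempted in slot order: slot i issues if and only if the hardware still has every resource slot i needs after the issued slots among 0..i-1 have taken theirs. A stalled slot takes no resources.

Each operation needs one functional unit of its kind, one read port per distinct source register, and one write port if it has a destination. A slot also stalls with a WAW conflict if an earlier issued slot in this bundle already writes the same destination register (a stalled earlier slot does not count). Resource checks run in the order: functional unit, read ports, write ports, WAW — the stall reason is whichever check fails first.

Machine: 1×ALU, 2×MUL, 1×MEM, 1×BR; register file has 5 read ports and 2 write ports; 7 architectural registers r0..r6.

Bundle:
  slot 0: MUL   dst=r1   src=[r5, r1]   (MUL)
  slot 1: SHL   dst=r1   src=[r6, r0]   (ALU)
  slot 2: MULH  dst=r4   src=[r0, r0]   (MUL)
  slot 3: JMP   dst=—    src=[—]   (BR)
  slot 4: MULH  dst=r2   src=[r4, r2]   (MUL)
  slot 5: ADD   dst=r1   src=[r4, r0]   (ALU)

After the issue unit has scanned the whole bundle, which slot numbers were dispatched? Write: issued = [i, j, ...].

slot 0 (MUL): ISSUE — free A1,Mu1,Ld1,B1 rp3 wp1
slot 1 (ALU): stall WAW — free A1,Mu1,Ld1,B1 rp3 wp1
slot 2 (MUL): ISSUE — free A1,Mu0,Ld1,B1 rp2 wp0
slot 3 (BR): ISSUE — free A1,Mu0,Ld1,B0 rp2 wp0
slot 4 (MUL): stall FU — free A1,Mu0,Ld1,B0 rp2 wp0
slot 5 (ALU): stall WR_PORT — free A1,Mu0,Ld1,B0 rp2 wp0

issued = [0, 2, 3]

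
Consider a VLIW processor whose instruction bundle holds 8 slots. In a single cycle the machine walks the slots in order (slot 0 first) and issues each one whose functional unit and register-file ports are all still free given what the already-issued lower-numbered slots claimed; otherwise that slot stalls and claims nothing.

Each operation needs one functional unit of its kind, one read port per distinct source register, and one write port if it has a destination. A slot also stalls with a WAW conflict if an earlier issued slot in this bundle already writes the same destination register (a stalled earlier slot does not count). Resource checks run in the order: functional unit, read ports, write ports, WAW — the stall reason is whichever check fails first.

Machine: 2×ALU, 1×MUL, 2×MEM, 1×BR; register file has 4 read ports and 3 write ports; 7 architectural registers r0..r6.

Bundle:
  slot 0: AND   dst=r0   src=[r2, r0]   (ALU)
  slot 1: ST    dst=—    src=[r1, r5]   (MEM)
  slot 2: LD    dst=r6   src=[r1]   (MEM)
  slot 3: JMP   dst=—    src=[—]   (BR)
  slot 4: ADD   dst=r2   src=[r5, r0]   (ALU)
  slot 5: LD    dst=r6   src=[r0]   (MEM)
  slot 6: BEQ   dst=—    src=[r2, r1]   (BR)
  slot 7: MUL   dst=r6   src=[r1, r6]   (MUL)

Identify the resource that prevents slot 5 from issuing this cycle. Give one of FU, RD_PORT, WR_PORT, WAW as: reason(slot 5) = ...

slot 0 (ALU): ISSUE — free A1,Mu1,Ld2,B1 rp2 wp2
slot 1 (MEM): ISSUE — free A1,Mu1,Ld1,B1 rp0 wp2
slot 2 (MEM): stall RD_PORT — free A1,Mu1,Ld1,B1 rp0 wp2
slot 3 (BR): ISSUE — free A1,Mu1,Ld1,B0 rp0 wp2
slot 4 (ALU): stall RD_PORT — free A1,Mu1,Ld1,B0 rp0 wp2
slot 5 (MEM): stall RD_PORT — free A1,Mu1,Ld1,B0 rp0 wp2
slot 6 (BR): stall FU — free A1,Mu1,Ld1,B0 rp0 wp2
slot 7 (MUL): stall RD_PORT — free A1,Mu1,Ld1,B0 rp0 wp2

reason(slot 5) = RD_PORT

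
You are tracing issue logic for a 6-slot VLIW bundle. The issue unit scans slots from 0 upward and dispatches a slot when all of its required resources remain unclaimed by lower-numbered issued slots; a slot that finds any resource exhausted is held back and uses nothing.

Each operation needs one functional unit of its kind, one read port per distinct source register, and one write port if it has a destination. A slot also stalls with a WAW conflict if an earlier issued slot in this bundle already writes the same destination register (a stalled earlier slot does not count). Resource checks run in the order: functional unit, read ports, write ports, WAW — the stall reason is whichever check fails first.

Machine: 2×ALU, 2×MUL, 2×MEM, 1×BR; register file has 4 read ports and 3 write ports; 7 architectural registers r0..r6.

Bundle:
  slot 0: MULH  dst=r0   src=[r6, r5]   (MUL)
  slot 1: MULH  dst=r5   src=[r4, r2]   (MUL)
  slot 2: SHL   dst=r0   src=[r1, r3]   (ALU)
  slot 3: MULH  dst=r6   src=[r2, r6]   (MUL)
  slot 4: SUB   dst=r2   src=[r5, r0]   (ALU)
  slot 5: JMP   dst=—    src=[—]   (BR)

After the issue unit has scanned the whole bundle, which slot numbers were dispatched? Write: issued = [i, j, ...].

issued = [0, 1, 5]

[0] MUL needs rd=2 wr=1: ok; after: ALU=2 MUL=1 MEM=2 BR=1, R=2, W=2
[1] MUL needs rd=2 wr=1: ok; after: ALU=2 MUL=0 MEM=2 BR=1, R=0, W=1
[2] ALU needs rd=2 wr=1: RD_PORT; after: ALU=2 MUL=0 MEM=2 BR=1, R=0, W=1
[3] MUL needs rd=2 wr=1: FU; after: ALU=2 MUL=0 MEM=2 BR=1, R=0, W=1
[4] ALU needs rd=2 wr=1: RD_PORT; after: ALU=2 MUL=0 MEM=2 BR=1, R=0, W=1
[5] BR needs rd=0 wr=0: ok; after: ALU=2 MUL=0 MEM=2 BR=0, R=0, W=1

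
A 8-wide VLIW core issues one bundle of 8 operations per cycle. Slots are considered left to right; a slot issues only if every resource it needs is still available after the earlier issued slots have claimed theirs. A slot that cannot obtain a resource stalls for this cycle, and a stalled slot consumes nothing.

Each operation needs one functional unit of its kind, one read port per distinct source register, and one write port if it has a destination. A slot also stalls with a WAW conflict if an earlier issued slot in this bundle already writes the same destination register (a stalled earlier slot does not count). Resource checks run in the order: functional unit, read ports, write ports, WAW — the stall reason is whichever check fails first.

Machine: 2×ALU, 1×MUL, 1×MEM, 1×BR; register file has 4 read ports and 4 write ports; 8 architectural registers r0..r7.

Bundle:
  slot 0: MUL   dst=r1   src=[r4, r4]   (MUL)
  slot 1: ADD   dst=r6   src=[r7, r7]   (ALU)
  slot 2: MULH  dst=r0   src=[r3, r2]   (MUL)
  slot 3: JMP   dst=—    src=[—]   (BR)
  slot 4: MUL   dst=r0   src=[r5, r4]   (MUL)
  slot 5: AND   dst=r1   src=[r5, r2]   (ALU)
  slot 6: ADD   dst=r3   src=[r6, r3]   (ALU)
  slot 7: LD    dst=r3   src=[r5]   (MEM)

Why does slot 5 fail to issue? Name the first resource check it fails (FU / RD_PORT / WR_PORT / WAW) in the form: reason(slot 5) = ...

reason(slot 5) = WAW

slot 0 (MUL): ISSUE — free A2,Mu0,Ld1,B1 rp3 wp3
slot 1 (ALU): ISSUE — free A1,Mu0,Ld1,B1 rp2 wp2
slot 2 (MUL): stall FU — free A1,Mu0,Ld1,B1 rp2 wp2
slot 3 (BR): ISSUE — free A1,Mu0,Ld1,B0 rp2 wp2
slot 4 (MUL): stall FU — free A1,Mu0,Ld1,B0 rp2 wp2
slot 5 (ALU): stall WAW — free A1,Mu0,Ld1,B0 rp2 wp2
slot 6 (ALU): ISSUE — free A0,Mu0,Ld1,B0 rp0 wp1
slot 7 (MEM): stall RD_PORT — free A0,Mu0,Ld1,B0 rp0 wp1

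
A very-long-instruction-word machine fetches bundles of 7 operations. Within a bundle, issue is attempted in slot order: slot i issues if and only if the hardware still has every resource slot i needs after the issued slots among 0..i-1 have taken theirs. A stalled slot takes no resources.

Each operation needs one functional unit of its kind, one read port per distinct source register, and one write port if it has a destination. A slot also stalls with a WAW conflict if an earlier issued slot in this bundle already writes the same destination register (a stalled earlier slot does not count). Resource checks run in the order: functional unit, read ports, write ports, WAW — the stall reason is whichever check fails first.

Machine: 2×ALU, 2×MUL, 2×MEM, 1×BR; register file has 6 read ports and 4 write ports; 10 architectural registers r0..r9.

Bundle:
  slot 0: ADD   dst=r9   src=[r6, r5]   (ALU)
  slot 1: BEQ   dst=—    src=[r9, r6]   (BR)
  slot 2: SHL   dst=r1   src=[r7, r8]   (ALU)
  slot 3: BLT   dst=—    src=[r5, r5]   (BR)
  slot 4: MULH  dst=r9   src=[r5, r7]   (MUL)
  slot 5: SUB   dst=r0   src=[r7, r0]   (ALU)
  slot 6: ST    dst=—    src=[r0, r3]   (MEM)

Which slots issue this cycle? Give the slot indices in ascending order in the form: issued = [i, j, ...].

issued = [0, 1, 2]

(0) want 1×ALU +2rd +1wr — yes → AL1|MU2|ME2|BR1|rd4|wr3
(1) want 1×BR +2rd +0wr — yes → AL1|MU2|ME2|BR0|rd2|wr3
(2) want 1×ALU +2rd +1wr — yes → AL0|MU2|ME2|BR0|rd0|wr2
(3) want 1×BR +1rd +0wr — FU → AL0|MU2|ME2|BR0|rd0|wr2
(4) want 1×MUL +2rd +1wr — RD_PORT → AL0|MU2|ME2|BR0|rd0|wr2
(5) want 1×ALU +2rd +1wr — FU → AL0|MU2|ME2|BR0|rd0|wr2
(6) want 1×MEM +2rd +0wr — RD_PORT → AL0|MU2|ME2|BR0|rd0|wr2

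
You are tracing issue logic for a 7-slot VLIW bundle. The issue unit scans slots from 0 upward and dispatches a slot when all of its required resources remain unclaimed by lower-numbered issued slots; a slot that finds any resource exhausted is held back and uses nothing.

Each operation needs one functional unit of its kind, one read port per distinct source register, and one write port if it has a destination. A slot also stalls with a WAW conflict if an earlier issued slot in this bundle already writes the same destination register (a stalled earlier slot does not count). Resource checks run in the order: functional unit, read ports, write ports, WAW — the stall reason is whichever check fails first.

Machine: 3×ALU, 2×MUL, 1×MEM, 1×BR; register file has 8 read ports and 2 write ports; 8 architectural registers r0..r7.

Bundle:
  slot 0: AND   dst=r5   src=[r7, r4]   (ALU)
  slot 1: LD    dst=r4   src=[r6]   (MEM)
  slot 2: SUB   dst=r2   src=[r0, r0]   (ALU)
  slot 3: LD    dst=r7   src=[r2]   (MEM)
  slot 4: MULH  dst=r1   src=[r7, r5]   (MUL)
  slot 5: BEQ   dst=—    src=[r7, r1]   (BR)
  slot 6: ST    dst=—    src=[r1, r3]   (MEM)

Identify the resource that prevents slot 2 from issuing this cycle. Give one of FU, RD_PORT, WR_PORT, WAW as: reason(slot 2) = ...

#0 ALU src=r7,r4 dispatched  <A:2 Mu:2 Ld:1 B:1 rd:6 wr:1>
#1 MEM src=r6 dispatched  <A:2 Mu:2 Ld:0 B:1 rd:5 wr:0>
#2 ALU src=r0,r0 held:WR_PORT  <A:2 Mu:2 Ld:0 B:1 rd:5 wr:0>
#3 MEM src=r2 held:FU  <A:2 Mu:2 Ld:0 B:1 rd:5 wr:0>
#4 MUL src=r7,r5 held:WR_PORT  <A:2 Mu:2 Ld:0 B:1 rd:5 wr:0>
#5 BR src=r7,r1 dispatched  <A:2 Mu:2 Ld:0 B:0 rd:3 wr:0>
#6 MEM src=r1,r3 held:FU  <A:2 Mu:2 Ld:0 B:0 rd:3 wr:0>

reason(slot 2) = WR_PORT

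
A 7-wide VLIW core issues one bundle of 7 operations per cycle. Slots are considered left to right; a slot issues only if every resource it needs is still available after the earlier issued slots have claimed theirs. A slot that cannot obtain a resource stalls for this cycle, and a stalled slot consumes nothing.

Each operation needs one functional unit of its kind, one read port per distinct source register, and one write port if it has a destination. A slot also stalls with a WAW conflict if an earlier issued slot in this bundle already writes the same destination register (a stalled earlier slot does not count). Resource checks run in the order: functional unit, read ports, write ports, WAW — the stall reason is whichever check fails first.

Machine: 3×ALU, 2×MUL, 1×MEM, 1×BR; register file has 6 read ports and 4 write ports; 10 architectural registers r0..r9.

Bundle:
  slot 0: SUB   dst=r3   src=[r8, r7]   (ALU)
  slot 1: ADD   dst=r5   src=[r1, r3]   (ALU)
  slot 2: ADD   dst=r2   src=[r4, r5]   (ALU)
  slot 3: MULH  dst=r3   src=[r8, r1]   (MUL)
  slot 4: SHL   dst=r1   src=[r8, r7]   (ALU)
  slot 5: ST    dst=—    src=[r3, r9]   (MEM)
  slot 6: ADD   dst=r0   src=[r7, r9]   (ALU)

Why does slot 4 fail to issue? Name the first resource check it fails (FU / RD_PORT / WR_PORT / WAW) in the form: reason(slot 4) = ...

(0) want 1×ALU +2rd +1wr — yes → AL2|MU2|ME1|BR1|rd4|wr3
(1) want 1×ALU +2rd +1wr — yes → AL1|MU2|ME1|BR1|rd2|wr2
(2) want 1×ALU +2rd +1wr — yes → AL0|MU2|ME1|BR1|rd0|wr1
(3) want 1×MUL +2rd +1wr — RD_PORT → AL0|MU2|ME1|BR1|rd0|wr1
(4) want 1×ALU +2rd +1wr — FU → AL0|MU2|ME1|BR1|rd0|wr1
(5) want 1×MEM +2rd +0wr — RD_PORT → AL0|MU2|ME1|BR1|rd0|wr1
(6) want 1×ALU +2rd +1wr — FU → AL0|MU2|ME1|BR1|rd0|wr1

reason(slot 4) = FU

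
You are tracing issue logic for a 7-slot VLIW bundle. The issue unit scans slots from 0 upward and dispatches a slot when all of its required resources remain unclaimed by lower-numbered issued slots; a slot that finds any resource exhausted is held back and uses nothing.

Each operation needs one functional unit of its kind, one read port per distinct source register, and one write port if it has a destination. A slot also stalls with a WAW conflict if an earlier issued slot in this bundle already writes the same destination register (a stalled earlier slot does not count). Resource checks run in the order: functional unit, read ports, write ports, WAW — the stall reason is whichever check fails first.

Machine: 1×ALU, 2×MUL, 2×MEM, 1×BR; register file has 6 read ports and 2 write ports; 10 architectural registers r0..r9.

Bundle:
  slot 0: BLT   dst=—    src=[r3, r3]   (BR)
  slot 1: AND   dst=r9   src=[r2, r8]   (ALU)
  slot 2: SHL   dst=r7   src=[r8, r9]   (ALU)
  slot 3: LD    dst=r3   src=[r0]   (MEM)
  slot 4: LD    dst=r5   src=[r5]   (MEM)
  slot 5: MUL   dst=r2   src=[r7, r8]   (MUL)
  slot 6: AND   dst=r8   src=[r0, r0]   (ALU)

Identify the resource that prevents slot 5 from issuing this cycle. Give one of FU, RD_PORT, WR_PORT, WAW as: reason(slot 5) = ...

reason(slot 5) = WR_PORT

  0. BR ⇒ go  {1A/2Mu/2Ld/0B | 5r 2w}
  1. ALU→r9 ⇒ go  {0A/2Mu/2Ld/0B | 3r 1w}
  2. ALU→r7 ⇒ no(FU)  {0A/2Mu/2Ld/0B | 3r 1w}
  3. MEM→r3 ⇒ go  {0A/2Mu/1Ld/0B | 2r 0w}
  4. MEM→r5 ⇒ no(WR_PORT)  {0A/2Mu/1Ld/0B | 2r 0w}
  5. MUL→r2 ⇒ no(WR_PORT)  {0A/2Mu/1Ld/0B | 2r 0w}
  6. ALU→r8 ⇒ no(FU)  {0A/2Mu/1Ld/0B | 2r 0w}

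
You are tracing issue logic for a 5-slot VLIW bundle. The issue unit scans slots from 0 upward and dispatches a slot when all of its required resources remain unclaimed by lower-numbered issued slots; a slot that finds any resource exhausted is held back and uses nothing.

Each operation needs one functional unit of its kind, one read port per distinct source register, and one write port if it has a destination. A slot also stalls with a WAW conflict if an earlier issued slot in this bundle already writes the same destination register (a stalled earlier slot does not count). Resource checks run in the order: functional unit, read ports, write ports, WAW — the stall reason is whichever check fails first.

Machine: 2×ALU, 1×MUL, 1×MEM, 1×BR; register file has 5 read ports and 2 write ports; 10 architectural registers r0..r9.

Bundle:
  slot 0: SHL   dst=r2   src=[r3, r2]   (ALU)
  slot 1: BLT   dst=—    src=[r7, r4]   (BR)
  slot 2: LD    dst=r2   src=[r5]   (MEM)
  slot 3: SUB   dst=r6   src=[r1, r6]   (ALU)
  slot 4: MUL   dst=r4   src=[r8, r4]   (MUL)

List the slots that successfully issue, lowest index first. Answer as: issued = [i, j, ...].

issued = [0, 1]

#0 ALU src=r3,r2 dispatched  <A:1 Mu:1 Ld:1 B:1 rd:3 wr:1>
#1 BR src=r7,r4 dispatched  <A:1 Mu:1 Ld:1 B:0 rd:1 wr:1>
#2 MEM src=r5 held:WAW  <A:1 Mu:1 Ld:1 B:0 rd:1 wr:1>
#3 ALU src=r1,r6 held:RD_PORT  <A:1 Mu:1 Ld:1 B:0 rd:1 wr:1>
#4 MUL src=r8,r4 held:RD_PORT  <A:1 Mu:1 Ld:1 B:0 rd:1 wr:1>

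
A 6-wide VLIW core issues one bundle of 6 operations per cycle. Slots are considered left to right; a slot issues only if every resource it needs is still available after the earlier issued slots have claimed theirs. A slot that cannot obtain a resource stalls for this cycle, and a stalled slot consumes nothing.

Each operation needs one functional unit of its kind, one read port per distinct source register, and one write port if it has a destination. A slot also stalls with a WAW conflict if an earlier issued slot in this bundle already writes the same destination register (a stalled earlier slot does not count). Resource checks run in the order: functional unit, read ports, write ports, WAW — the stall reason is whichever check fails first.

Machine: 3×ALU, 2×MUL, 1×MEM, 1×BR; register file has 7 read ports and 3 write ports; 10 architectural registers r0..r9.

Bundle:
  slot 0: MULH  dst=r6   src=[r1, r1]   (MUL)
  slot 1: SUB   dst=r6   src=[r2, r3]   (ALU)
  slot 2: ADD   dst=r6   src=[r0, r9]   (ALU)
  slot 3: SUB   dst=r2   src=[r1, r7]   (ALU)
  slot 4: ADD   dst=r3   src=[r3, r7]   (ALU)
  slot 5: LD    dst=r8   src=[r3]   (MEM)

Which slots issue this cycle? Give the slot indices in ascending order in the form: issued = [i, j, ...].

issued = [0, 3, 4]

slot 0 (MUL): ISSUE — free A3,Mu1,Ld1,B1 rp6 wp2
slot 1 (ALU): stall WAW — free A3,Mu1,Ld1,B1 rp6 wp2
slot 2 (ALU): stall WAW — free A3,Mu1,Ld1,B1 rp6 wp2
slot 3 (ALU): ISSUE — free A2,Mu1,Ld1,B1 rp4 wp1
slot 4 (ALU): ISSUE — free A1,Mu1,Ld1,B1 rp2 wp0
slot 5 (MEM): stall WR_PORT — free A1,Mu1,Ld1,B1 rp2 wp0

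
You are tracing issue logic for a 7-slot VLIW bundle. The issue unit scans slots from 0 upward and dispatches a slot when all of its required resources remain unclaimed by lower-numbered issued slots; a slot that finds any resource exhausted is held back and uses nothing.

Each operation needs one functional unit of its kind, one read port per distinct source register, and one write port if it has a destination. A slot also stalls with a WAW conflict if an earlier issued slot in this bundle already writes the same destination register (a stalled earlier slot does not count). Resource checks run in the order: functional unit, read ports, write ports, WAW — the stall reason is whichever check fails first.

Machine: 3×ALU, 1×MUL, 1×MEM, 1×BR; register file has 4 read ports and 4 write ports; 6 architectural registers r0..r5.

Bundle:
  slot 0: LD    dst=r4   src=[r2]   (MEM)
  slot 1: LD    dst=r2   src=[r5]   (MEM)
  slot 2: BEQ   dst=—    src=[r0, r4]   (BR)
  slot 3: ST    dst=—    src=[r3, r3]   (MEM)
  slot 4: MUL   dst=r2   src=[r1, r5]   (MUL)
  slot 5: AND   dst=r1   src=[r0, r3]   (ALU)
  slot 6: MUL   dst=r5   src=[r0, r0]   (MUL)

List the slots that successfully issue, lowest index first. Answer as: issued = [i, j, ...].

issued = [0, 2, 6]

(0) want 1×MEM +1rd +1wr — yes → AL3|MU1|ME0|BR1|rd3|wr3
(1) want 1×MEM +1rd +1wr — FU → AL3|MU1|ME0|BR1|rd3|wr3
(2) want 1×BR +2rd +0wr — yes → AL3|MU1|ME0|BR0|rd1|wr3
(3) want 1×MEM +1rd +0wr — FU → AL3|MU1|ME0|BR0|rd1|wr3
(4) want 1×MUL +2rd +1wr — RD_PORT → AL3|MU1|ME0|BR0|rd1|wr3
(5) want 1×ALU +2rd +1wr — RD_PORT → AL3|MU1|ME0|BR0|rd1|wr3
(6) want 1×MUL +1rd +1wr — yes → AL3|MU0|ME0|BR0|rd0|wr2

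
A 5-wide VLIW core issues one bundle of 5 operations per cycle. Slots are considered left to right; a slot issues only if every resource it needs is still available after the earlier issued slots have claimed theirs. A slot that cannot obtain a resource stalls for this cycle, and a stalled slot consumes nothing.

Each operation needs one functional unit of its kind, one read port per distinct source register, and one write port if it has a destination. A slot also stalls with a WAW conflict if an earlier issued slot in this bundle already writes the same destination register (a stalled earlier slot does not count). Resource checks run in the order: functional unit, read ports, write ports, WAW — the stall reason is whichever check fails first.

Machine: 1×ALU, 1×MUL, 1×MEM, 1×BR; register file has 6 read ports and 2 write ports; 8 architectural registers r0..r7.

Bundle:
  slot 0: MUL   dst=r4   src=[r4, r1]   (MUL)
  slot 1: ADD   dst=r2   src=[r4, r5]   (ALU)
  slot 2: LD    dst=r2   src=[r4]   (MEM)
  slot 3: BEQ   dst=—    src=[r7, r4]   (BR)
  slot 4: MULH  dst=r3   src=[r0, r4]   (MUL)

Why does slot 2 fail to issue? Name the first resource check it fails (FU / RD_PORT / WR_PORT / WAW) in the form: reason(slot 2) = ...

reason(slot 2) = WR_PORT

#0 MUL src=r4,r1 dispatched  <A:1 Mu:0 Ld:1 B:1 rd:4 wr:1>
#1 ALU src=r4,r5 dispatched  <A:0 Mu:0 Ld:1 B:1 rd:2 wr:0>
#2 MEM src=r4 held:WR_PORT  <A:0 Mu:0 Ld:1 B:1 rd:2 wr:0>
#3 BR src=r7,r4 dispatched  <A:0 Mu:0 Ld:1 B:0 rd:0 wr:0>
#4 MUL src=r0,r4 held:FU  <A:0 Mu:0 Ld:1 B:0 rd:0 wr:0>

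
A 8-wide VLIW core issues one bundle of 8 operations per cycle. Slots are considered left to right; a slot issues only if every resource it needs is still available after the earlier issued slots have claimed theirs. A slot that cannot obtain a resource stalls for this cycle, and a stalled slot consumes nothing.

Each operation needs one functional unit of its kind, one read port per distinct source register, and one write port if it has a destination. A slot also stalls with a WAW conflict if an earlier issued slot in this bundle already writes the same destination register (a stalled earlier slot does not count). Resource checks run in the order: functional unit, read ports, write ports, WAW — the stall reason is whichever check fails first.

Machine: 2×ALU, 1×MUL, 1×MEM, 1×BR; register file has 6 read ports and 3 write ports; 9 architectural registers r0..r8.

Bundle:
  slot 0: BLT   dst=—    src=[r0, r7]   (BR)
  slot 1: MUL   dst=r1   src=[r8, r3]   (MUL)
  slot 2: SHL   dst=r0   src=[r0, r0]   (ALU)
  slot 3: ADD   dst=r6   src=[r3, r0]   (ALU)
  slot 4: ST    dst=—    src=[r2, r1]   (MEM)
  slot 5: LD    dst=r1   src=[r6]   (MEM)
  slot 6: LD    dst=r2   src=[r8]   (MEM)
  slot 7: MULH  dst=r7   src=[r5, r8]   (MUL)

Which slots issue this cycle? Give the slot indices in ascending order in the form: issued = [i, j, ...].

#0 BR src=r0,r7 dispatched  <A:2 Mu:1 Ld:1 B:0 rd:4 wr:3>
#1 MUL src=r8,r3 dispatched  <A:2 Mu:0 Ld:1 B:0 rd:2 wr:2>
#2 ALU src=r0,r0 dispatched  <A:1 Mu:0 Ld:1 B:0 rd:1 wr:1>
#3 ALU src=r3,r0 held:RD_PORT  <A:1 Mu:0 Ld:1 B:0 rd:1 wr:1>
#4 MEM src=r2,r1 held:RD_PORT  <A:1 Mu:0 Ld:1 B:0 rd:1 wr:1>
#5 MEM src=r6 held:WAW  <A:1 Mu:0 Ld:1 B:0 rd:1 wr:1>
#6 MEM src=r8 dispatched  <A:1 Mu:0 Ld:0 B:0 rd:0 wr:0>
#7 MUL src=r5,r8 held:FU  <A:1 Mu:0 Ld:0 B:0 rd:0 wr:0>

issued = [0, 1, 2, 6]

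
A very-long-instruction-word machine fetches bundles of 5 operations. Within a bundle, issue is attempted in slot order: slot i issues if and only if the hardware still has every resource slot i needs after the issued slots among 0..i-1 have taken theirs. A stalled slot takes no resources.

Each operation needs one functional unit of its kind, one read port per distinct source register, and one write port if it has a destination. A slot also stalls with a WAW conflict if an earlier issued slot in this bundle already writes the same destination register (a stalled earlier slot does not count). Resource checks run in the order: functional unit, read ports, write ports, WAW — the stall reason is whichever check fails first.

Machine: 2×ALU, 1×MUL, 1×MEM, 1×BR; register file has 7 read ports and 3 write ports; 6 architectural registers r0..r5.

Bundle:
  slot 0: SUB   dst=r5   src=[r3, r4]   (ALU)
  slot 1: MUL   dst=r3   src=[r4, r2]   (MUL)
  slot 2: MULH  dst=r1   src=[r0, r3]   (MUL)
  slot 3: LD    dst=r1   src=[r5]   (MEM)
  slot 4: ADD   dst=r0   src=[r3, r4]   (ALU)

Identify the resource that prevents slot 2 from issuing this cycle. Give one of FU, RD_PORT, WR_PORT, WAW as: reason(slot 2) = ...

reason(slot 2) = FU

#0 ALU src=r3,r4 dispatched  <A:1 Mu:1 Ld:1 B:1 rd:5 wr:2>
#1 MUL src=r4,r2 dispatched  <A:1 Mu:0 Ld:1 B:1 rd:3 wr:1>
#2 MUL src=r0,r3 held:FU  <A:1 Mu:0 Ld:1 B:1 rd:3 wr:1>
#3 MEM src=r5 dispatched  <A:1 Mu:0 Ld:0 B:1 rd:2 wr:0>
#4 ALU src=r3,r4 held:WR_PORT  <A:1 Mu:0 Ld:0 B:1 rd:2 wr:0>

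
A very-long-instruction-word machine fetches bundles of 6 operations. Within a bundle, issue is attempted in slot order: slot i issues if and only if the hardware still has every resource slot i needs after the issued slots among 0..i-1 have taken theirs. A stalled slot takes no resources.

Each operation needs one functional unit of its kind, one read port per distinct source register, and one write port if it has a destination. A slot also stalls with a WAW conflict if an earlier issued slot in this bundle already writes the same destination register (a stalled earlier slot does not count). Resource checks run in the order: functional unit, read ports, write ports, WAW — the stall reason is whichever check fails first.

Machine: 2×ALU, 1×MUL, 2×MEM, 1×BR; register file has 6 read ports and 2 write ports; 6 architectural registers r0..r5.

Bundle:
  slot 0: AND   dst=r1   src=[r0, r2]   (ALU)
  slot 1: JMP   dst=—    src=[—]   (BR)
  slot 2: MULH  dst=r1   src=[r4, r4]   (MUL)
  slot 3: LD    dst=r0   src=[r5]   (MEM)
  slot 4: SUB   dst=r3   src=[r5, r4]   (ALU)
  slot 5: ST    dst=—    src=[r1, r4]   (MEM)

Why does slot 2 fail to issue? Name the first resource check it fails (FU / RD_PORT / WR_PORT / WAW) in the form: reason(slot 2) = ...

reason(slot 2) = WAW

(0) want 1×ALU +2rd +1wr — yes → AL1|MU1|ME2|BR1|rd4|wr1
(1) want 1×BR +0rd +0wr — yes → AL1|MU1|ME2|BR0|rd4|wr1
(2) want 1×MUL +1rd +1wr — WAW → AL1|MU1|ME2|BR0|rd4|wr1
(3) want 1×MEM +1rd +1wr — yes → AL1|MU1|ME1|BR0|rd3|wr0
(4) want 1×ALU +2rd +1wr — WR_PORT → AL1|MU1|ME1|BR0|rd3|wr0
(5) want 1×MEM +2rd +0wr — yes → AL1|MU1|ME0|BR0|rd1|wr0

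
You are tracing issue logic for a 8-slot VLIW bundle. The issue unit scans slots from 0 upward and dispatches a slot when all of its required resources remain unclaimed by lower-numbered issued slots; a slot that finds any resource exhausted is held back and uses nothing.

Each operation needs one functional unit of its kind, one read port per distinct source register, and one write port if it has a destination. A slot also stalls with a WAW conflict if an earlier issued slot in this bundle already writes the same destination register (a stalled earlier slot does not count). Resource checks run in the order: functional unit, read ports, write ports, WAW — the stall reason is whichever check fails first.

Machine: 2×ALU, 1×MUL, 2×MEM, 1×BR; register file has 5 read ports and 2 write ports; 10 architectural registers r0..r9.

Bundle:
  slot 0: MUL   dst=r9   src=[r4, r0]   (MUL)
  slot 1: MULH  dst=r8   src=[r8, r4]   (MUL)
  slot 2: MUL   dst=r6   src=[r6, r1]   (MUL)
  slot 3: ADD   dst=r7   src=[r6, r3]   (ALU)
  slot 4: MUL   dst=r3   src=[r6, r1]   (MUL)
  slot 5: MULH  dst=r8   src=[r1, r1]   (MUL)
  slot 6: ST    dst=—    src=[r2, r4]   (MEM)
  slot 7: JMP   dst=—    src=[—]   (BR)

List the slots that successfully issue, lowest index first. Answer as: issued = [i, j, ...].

[0] MUL needs rd=2 wr=1: ok; after: ALU=2 MUL=0 MEM=2 BR=1, R=3, W=1
[1] MUL needs rd=2 wr=1: FU; after: ALU=2 MUL=0 MEM=2 BR=1, R=3, W=1
[2] MUL needs rd=2 wr=1: FU; after: ALU=2 MUL=0 MEM=2 BR=1, R=3, W=1
[3] ALU needs rd=2 wr=1: ok; after: ALU=1 MUL=0 MEM=2 BR=1, R=1, W=0
[4] MUL needs rd=2 wr=1: FU; after: ALU=1 MUL=0 MEM=2 BR=1, R=1, W=0
[5] MUL needs rd=1 wr=1: FU; after: ALU=1 MUL=0 MEM=2 BR=1, R=1, W=0
[6] MEM needs rd=2 wr=0: RD_PORT; after: ALU=1 MUL=0 MEM=2 BR=1, R=1, W=0
[7] BR needs rd=0 wr=0: ok; after: ALU=1 MUL=0 MEM=2 BR=0, R=1, W=0

issued = [0, 3, 7]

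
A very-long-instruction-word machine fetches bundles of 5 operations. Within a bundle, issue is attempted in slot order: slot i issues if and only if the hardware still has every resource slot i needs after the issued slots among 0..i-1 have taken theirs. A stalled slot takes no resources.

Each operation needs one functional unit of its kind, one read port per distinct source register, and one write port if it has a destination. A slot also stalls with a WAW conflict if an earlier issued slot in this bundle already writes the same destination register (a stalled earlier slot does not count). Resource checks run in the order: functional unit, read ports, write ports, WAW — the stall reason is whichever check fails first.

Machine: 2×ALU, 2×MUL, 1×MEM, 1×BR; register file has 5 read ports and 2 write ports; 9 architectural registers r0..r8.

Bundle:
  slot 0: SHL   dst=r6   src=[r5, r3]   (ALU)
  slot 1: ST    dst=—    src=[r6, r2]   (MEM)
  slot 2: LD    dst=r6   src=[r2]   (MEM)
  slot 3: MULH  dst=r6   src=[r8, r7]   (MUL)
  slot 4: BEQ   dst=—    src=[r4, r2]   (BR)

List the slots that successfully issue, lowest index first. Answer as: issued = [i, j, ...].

issued = [0, 1]

#0 ALU src=r5,r3 dispatched  <A:1 Mu:2 Ld:1 B:1 rd:3 wr:1>
#1 MEM src=r6,r2 dispatched  <A:1 Mu:2 Ld:0 B:1 rd:1 wr:1>
#2 MEM src=r2 held:FU  <A:1 Mu:2 Ld:0 B:1 rd:1 wr:1>
#3 MUL src=r8,r7 held:RD_PORT  <A:1 Mu:2 Ld:0 B:1 rd:1 wr:1>
#4 BR src=r4,r2 held:RD_PORT  <A:1 Mu:2 Ld:0 B:1 rd:1 wr:1>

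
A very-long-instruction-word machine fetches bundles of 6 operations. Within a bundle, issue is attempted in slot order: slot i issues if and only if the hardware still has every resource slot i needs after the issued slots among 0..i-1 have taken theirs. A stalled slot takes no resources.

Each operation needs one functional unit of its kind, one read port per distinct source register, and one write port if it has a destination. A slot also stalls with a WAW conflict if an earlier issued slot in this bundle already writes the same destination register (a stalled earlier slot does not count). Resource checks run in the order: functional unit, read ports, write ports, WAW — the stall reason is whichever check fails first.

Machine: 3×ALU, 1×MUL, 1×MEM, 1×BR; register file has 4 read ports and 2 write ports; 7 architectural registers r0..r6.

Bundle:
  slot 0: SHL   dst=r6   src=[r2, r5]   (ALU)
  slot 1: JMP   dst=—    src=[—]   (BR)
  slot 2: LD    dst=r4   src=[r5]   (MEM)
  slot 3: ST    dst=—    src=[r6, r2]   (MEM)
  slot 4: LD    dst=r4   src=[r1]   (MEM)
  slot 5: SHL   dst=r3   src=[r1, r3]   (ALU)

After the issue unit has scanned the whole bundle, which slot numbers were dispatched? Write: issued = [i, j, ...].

[0] ALU needs rd=2 wr=1: ok; after: ALU=2 MUL=1 MEM=1 BR=1, R=2, W=1
[1] BR needs rd=0 wr=0: ok; after: ALU=2 MUL=1 MEM=1 BR=0, R=2, W=1
[2] MEM needs rd=1 wr=1: ok; after: ALU=2 MUL=1 MEM=0 BR=0, R=1, W=0
[3] MEM needs rd=2 wr=0: FU; after: ALU=2 MUL=1 MEM=0 BR=0, R=1, W=0
[4] MEM needs rd=1 wr=1: FU; after: ALU=2 MUL=1 MEM=0 BR=0, R=1, W=0
[5] ALU needs rd=2 wr=1: RD_PORT; after: ALU=2 MUL=1 MEM=0 BR=0, R=1, W=0

issued = [0, 1, 2]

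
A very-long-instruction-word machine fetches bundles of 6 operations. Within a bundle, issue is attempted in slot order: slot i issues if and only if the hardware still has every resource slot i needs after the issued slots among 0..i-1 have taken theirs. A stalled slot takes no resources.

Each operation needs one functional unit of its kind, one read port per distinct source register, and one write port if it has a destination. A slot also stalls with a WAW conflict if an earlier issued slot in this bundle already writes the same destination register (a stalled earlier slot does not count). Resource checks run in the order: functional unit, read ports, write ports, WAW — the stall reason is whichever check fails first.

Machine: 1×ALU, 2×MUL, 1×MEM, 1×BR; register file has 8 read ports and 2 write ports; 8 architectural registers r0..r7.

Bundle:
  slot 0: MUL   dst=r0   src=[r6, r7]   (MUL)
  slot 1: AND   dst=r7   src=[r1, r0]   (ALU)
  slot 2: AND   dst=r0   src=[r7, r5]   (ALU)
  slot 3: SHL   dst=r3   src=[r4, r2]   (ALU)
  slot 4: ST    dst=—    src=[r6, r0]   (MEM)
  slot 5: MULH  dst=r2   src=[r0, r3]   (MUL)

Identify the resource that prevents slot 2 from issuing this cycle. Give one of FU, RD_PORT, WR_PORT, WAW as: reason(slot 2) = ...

slot 0 (MUL): ISSUE — free A1,Mu1,Ld1,B1 rp6 wp1
slot 1 (ALU): ISSUE — free A0,Mu1,Ld1,B1 rp4 wp0
slot 2 (ALU): stall FU — free A0,Mu1,Ld1,B1 rp4 wp0
slot 3 (ALU): stall FU — free A0,Mu1,Ld1,B1 rp4 wp0
slot 4 (MEM): ISSUE — free A0,Mu1,Ld0,B1 rp2 wp0
slot 5 (MUL): stall WR_PORT — free A0,Mu1,Ld0,B1 rp2 wp0

reason(slot 2) = FU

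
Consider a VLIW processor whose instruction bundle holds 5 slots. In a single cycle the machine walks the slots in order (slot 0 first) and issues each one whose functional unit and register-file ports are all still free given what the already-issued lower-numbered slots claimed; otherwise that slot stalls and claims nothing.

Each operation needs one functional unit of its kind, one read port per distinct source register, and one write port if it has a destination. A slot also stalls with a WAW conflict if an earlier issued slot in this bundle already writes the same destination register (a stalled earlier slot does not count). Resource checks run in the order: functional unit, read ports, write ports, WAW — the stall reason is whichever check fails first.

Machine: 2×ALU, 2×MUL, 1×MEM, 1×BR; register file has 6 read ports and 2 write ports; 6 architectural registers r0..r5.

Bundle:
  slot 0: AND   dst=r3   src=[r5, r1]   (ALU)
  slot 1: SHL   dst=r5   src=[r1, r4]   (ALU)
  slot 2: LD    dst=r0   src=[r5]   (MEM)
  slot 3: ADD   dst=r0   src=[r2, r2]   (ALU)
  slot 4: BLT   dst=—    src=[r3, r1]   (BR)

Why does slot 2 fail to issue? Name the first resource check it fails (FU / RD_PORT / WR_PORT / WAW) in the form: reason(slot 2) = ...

#0 ALU src=r5,r1 dispatched  <A:1 Mu:2 Ld:1 B:1 rd:4 wr:1>
#1 ALU src=r1,r4 dispatched  <A:0 Mu:2 Ld:1 B:1 rd:2 wr:0>
#2 MEM src=r5 held:WR_PORT  <A:0 Mu:2 Ld:1 B:1 rd:2 wr:0>
#3 ALU src=r2,r2 held:FU  <A:0 Mu:2 Ld:1 B:1 rd:2 wr:0>
#4 BR src=r3,r1 dispatched  <A:0 Mu:2 Ld:1 B:0 rd:0 wr:0>

reason(slot 2) = WR_PORT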